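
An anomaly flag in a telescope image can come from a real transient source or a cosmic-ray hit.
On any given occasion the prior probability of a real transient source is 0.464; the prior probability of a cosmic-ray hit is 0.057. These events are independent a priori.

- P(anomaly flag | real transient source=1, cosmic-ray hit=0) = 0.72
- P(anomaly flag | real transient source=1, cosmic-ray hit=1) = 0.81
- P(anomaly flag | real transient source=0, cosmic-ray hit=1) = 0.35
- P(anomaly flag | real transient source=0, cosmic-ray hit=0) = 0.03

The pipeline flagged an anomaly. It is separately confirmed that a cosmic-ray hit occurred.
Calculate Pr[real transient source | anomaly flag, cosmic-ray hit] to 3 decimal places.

P(anomaly flag | cosmic-ray hit) = 0.35·0.536 + 0.81·0.464 = 0.187600 + 0.375840 = 0.563440
The real transient source-present share is 0.81·0.464 = 0.375840.
So P(real transient source | anomaly flag, cosmic-ray hit) = 0.375840/0.563440 ≈ 0.667.

Pr[real transient source | anomaly flag, cosmic-ray hit] ≈ 0.667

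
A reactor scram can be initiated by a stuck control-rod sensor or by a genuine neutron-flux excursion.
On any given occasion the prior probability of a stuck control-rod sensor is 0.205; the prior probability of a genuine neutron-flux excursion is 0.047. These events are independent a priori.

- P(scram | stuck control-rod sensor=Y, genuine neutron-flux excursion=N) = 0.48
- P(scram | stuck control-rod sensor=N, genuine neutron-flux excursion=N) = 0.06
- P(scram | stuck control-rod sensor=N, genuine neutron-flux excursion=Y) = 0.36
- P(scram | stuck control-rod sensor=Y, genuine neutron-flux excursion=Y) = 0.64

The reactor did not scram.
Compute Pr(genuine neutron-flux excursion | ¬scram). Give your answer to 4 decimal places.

P(¬scram) = 0.94×0.795×0.953 + 0.64×0.795×0.047 + 0.52×0.205×0.953 + 0.36×0.205×0.047 = 0.712177 + 0.023914 + 0.101590 + 0.003469 = 0.841150
Restricting to configurations with genuine neutron-flux excursion present: 0.023914 + 0.003469 = 0.027383.
P(genuine neutron-flux excursion | ¬scram) = 0.027383 / 0.841150 ≈ 0.0326

Pr(genuine neutron-flux excursion | ¬scram) ≈ 0.0326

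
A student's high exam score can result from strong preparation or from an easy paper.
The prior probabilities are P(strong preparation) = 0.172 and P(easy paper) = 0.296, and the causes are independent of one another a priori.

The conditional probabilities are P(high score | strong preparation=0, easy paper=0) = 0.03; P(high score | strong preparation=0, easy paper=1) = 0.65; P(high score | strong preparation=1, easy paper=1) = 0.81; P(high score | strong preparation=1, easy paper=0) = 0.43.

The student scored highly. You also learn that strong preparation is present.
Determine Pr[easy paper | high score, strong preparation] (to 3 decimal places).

Pr[easy paper | high score, strong preparation] ≈ 0.442

Sum P(high score|·) weighted by the priors over both values of easy paper:
  P(high score | strong preparation) = 0.43×0.704 + 0.81×0.296
        = 0.302720 + 0.239760 = 0.542480
The terms with easy paper present sum to 0.239760, so
  P(easy paper | high score, strong preparation) = 0.239760 / 0.542480 ≈ 0.442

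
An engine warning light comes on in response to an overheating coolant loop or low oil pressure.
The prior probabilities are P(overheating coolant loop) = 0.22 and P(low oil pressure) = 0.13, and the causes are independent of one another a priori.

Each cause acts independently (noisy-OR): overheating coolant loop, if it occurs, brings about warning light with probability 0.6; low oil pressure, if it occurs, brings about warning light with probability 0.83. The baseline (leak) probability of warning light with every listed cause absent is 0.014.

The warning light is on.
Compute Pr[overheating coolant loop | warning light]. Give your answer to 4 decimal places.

Under noisy-OR, P(warning light | causes) = 1 − (1−0.014)·∏(1−qᵢ) over the active causes.
Weight on overheating coolant loop=true, given the evidence: 0.115912 + 0.026682 = 0.142594
The normalizing constant is 0.014×0.78×0.87 + 0.83238×0.78×0.13 + 0.6056×0.22×0.87 + 0.932952×0.22×0.13 = 0.236497
Posterior = 0.142594 / 0.236497 ≈ 0.6029

Pr[overheating coolant loop | warning light] ≈ 0.6029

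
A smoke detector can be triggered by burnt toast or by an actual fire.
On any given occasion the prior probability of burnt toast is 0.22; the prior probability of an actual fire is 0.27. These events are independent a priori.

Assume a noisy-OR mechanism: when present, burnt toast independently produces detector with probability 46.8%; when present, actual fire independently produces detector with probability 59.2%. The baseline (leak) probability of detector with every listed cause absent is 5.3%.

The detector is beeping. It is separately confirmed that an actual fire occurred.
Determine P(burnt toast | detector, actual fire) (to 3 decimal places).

Under noisy-OR, P(detector | causes) = 1 − (1−0.053)·∏(1−qᵢ) over the active causes.
Weight on burnt toast=true, given the evidence: 0.794448·0.22 = 0.174779
The normalizing constant is 0.613624·0.78 + 0.794448·0.22 = 0.653406
Posterior = 0.174779 / 0.653406 ≈ 0.267

P(burnt toast | detector, actual fire) ≈ 0.267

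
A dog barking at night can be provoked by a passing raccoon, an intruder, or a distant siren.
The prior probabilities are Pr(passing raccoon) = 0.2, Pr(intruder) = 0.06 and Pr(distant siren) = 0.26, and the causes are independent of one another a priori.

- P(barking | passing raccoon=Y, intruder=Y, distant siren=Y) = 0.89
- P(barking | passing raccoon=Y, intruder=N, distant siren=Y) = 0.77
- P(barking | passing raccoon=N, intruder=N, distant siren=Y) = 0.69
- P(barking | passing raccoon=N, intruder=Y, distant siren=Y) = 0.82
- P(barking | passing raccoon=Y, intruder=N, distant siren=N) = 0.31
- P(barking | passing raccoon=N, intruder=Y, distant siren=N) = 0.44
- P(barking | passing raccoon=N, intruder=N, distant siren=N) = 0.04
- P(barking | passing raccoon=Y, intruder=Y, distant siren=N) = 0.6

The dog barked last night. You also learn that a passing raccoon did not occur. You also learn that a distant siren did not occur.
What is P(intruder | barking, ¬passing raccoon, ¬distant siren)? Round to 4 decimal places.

P(intruder | barking, ¬passing raccoon, ¬distant siren) ≈ 0.4125

By total probability over both values of intruder:
  P(barking | ¬passing raccoon, ¬distant siren) = 0.04·0.94 + 0.44·0.06
        = 0.037600 + 0.026400 = 0.064000
Keeping only the intruder-present terms gives 0.026400, so
  P(intruder | barking, ¬passing raccoon, ¬distant siren) = 0.026400 / 0.064000 ≈ 0.4125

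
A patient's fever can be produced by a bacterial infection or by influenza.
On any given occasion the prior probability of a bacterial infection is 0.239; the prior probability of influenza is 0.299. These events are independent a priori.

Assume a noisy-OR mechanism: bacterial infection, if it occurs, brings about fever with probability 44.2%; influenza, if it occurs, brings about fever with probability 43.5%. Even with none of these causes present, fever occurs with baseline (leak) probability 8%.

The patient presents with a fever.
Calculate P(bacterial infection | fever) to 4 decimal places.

P(bacterial infection | fever) ≈ 0.4654

Under noisy-OR, P(fever | causes) = 1 − (1−0.08)·∏(1−qᵢ) over the active causes.
Numerator (weight on configurations with bacterial infection): 0.081531 + 0.050734 = 0.132265
Denominator P(fever): 0.08×0.761×0.701 + 0.4802×0.761×0.299 + 0.48664×0.239×0.701 + 0.709952×0.239×0.299 = 0.284206
P(bacterial infection | fever) = 0.132265/0.284206 ≈ 0.4654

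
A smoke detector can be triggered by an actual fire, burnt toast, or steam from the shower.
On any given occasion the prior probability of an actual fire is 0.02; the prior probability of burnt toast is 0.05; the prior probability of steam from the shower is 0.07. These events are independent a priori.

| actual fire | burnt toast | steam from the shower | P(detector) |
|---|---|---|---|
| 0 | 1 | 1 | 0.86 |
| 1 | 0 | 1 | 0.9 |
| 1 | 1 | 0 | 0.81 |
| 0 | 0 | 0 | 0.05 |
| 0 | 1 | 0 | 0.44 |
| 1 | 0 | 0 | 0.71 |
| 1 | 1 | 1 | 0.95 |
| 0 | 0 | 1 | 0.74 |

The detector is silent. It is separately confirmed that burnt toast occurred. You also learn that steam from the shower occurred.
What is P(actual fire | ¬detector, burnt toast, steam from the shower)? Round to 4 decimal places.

P(actual fire | ¬detector, burnt toast, steam from the shower) ≈ 0.0072

Numerator (weight on configurations with actual fire): 0.05×0.02 = 0.001000
Denominator P(¬detector | burnt toast, steam from the shower): 0.14×0.98 + 0.05×0.02 = 0.138200
P(actual fire | ¬detector, burnt toast, steam from the shower) = 0.001000/0.138200 ≈ 0.0072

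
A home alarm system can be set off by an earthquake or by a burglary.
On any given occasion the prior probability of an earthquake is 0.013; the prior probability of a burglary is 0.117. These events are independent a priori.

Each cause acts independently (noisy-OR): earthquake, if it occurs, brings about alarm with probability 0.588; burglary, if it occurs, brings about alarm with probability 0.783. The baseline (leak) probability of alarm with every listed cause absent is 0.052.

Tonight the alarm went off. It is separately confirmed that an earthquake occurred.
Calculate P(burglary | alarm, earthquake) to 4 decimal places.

Under noisy-OR, P(alarm | causes) = 1 − (1−0.052)·∏(1−qᵢ) over the active causes.
P(alarm | earthquake) = 0.609424·0.883 + 0.915245·0.117 = 0.538121 + 0.107084 = 0.645205
The burglary-present share is 0.915245·0.117 = 0.107084.
So P(burglary | alarm, earthquake) = 0.107084/0.645205 ≈ 0.1660.

P(burglary | alarm, earthquake) ≈ 0.1660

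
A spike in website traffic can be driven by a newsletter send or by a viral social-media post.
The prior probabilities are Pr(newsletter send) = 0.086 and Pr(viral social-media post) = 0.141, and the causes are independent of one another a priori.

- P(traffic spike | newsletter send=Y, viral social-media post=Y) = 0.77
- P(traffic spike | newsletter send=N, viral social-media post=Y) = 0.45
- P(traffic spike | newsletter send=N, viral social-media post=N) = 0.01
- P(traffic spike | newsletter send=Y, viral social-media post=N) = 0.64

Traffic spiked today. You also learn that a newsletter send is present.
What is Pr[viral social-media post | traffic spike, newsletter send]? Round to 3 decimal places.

For the numerator, keep only viral social-media post=true terms: 0.77×0.141 = 0.108570
The normalizing constant is 0.64×0.859 + 0.77×0.141 = 0.658330
P(viral social-media post | traffic spike, newsletter send) = 0.108570/0.658330 ≈ 0.165

Pr[viral social-media post | traffic spike, newsletter send] ≈ 0.165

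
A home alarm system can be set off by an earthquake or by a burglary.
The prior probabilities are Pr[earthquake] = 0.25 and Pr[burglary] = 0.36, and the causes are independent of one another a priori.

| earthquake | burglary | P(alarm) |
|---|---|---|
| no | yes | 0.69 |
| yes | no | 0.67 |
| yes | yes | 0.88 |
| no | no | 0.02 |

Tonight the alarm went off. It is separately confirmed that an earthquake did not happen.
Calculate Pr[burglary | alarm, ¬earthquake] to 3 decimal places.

Weight on burglary=true, given the evidence: 0.69*0.36 = 0.248400
Denominator P(alarm | ¬earthquake): 0.02*0.64 + 0.69*0.36 = 0.261200
P(burglary | alarm, ¬earthquake) = 0.248400/0.261200 ≈ 0.951

Pr[burglary | alarm, ¬earthquake] ≈ 0.951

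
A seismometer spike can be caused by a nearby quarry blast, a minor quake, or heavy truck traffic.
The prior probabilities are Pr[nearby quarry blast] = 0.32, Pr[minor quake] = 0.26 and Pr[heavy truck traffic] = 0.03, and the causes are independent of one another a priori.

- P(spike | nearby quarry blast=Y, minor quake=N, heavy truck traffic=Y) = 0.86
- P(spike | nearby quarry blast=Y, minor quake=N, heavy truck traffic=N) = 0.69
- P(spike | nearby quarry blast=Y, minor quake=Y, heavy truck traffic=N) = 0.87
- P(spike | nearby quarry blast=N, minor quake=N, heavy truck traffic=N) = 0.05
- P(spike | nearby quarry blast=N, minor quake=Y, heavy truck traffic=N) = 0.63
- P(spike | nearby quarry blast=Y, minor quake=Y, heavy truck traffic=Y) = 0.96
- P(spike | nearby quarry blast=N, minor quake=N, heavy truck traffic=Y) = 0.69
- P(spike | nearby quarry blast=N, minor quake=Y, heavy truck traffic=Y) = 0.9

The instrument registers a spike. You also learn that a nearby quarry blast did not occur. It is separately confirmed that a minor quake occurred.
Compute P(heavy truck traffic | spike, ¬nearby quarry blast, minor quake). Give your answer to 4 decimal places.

P(heavy truck traffic | spike, ¬nearby quarry blast, minor quake) ≈ 0.0423

By total probability over both values of heavy truck traffic:
  P(spike | ¬nearby quarry blast, minor quake) = 0.63*0.97 + 0.9*0.03
        = 0.611100 + 0.027000 = 0.638100
Configurations with heavy truck traffic contribute 0.027000, so
  P(heavy truck traffic | spike, ¬nearby quarry blast, minor quake) = 0.027000 / 0.638100 ≈ 0.0423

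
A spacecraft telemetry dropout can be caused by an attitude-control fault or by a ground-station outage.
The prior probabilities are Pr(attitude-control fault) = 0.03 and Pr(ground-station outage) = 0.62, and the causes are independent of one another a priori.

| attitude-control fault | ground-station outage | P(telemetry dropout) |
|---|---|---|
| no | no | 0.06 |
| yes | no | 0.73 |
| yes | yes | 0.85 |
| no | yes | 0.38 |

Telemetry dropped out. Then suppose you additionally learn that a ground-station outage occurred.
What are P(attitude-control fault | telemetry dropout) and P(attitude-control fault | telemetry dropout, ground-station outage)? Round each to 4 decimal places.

By total probability over the 4 (attitude-control fault, ground-station outage) configurations:
  P(telemetry dropout) = 0.06·0.97·0.38 + 0.38·0.97·0.62 + 0.73·0.03·0.38 + 0.85·0.03·0.62
        = 0.022116 + 0.228532 + 0.008322 + 0.015810 = 0.274780
The terms with attitude-control fault present sum to 0.024132, so
  P(attitude-control fault | telemetry dropout) = 0.024132 / 0.274780 ≈ 0.0878

Now also conditioning on ground-station outage=true:
P(telemetry dropout | ground-station outage) = 0.38*0.97 + 0.85*0.03 = 0.368600 + 0.025500 = 0.394100
Of this, 0.025500 comes from 0.85*0.03 (the attitude-control fault=true cases).
P(attitude-control fault | telemetry dropout, ground-station outage) = 0.025500 / 0.394100 ≈ 0.0647

P(attitude-control fault | telemetry dropout) ≈ 0.0878; P(attitude-control fault | telemetry dropout, ground-station outage) ≈ 0.0647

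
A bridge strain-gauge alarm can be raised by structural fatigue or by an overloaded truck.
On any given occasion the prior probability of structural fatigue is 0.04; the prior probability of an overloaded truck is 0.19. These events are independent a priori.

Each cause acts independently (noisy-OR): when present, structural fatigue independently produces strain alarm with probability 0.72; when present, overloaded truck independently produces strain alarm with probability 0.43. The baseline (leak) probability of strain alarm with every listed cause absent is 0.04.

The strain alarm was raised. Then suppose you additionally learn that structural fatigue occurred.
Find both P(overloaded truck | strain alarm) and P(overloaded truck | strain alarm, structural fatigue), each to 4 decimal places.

P(overloaded truck | strain alarm) ≈ 0.6190; P(overloaded truck | strain alarm, structural fatigue) ≈ 0.2136

Under noisy-OR, P(strain alarm | causes) = 1 − (1−0.04)·∏(1−qᵢ) over the active causes.
Enumerate the 4 (structural fatigue, overloaded truck) configurations and weight by the priors:
  P(strain alarm) = 0.04×0.96×0.81 + 0.4528×0.96×0.19 + 0.7312×0.04×0.81 + 0.846784×0.04×0.19
        = 0.031104 + 0.082591 + 0.023691 + 0.006436 = 0.143822
Configurations with overloaded truck contribute 0.089027, so
  P(overloaded truck | strain alarm) = 0.089027 / 0.143822 ≈ 0.6190

Now condition on the additional information:
Numerator (weight on configurations with overloaded truck): 0.846784*0.19 = 0.160889
The normalizing constant is 0.7312*0.81 + 0.846784*0.19 = 0.753161
Posterior = 0.160889 / 0.753161 ≈ 0.2136
This is intercausal reasoning (explaining away): once structural fatigue accounts for the strain alarm, overloaded truck becomes less likely.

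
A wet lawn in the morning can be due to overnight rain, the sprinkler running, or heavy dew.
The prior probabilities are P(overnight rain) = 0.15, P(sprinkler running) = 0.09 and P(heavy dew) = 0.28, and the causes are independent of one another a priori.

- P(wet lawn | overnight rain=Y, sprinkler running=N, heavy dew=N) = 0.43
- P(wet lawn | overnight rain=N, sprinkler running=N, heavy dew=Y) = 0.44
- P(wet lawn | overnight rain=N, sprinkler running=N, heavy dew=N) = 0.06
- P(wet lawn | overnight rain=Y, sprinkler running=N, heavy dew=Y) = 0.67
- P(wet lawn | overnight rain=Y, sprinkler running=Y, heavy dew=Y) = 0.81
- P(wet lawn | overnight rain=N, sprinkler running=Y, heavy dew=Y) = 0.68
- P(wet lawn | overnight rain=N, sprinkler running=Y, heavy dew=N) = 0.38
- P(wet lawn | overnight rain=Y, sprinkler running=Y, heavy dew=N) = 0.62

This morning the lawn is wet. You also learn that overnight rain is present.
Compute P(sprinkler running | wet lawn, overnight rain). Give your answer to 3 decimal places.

P(sprinkler running | wet lawn, overnight rain) ≈ 0.118

Numerator (weight on configurations with sprinkler running): 0.040176 + 0.020412 = 0.060588
Denominator P(wet lawn | overnight rain): 0.43*0.91*0.72 + 0.67*0.91*0.28 + 0.62*0.09*0.72 + 0.81*0.09*0.28 = 0.513040
P(sprinkler running | wet lawn, overnight rain) = 0.060588/0.513040 ≈ 0.118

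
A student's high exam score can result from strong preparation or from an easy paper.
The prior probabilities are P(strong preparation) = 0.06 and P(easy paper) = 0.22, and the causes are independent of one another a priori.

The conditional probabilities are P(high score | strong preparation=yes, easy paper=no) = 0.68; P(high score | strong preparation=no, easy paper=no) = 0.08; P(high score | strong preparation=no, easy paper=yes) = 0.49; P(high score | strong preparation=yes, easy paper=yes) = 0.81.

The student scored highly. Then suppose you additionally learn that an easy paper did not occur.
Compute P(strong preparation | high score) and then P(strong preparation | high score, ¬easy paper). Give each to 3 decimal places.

Weight on strong preparation=true, given the evidence: 0.031824 + 0.010692 = 0.042516
Normalizer over all consistent configurations: 0.08*0.94*0.78 + 0.49*0.94*0.22 + 0.68*0.06*0.78 + 0.81*0.06*0.22 = 0.202504
Posterior = 0.042516 / 0.202504 ≈ 0.210

Now condition on the additional information:
P(high score | ¬easy paper) = 0.08×0.94 + 0.68×0.06 = 0.075200 + 0.040800 = 0.116000
Of this, 0.040800 comes from 0.68×0.06 (the strong preparation=true cases).
So P(strong preparation | high score, ¬easy paper) = 0.040800/0.116000 ≈ 0.352.
With easy paper excluded, strong preparation must carry more of the explanatory weight for the high score.

P(strong preparation | high score) ≈ 0.210; P(strong preparation | high score, ¬easy paper) ≈ 0.352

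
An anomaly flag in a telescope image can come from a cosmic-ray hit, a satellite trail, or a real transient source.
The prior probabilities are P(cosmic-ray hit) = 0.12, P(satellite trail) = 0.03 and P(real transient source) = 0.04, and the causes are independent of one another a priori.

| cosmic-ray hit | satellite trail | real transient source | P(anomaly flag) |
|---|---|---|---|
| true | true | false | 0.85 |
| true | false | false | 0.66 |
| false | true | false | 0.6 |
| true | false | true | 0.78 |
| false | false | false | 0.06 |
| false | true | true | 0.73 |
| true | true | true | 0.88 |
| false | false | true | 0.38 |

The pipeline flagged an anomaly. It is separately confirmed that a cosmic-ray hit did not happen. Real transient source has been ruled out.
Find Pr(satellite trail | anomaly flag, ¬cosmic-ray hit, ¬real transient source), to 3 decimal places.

Sum P(anomaly flag|·) weighted by the priors over both values of satellite trail:
  P(anomaly flag | ¬cosmic-ray hit, ¬real transient source) = 0.06·0.97 + 0.6·0.03
        = 0.058200 + 0.018000 = 0.076200
Configurations with satellite trail contribute 0.018000, so
  P(satellite trail | anomaly flag, ¬cosmic-ray hit, ¬real transient source) = 0.018000 / 0.076200 ≈ 0.236

Pr(satellite trail | anomaly flag, ¬cosmic-ray hit, ¬real transient source) ≈ 0.236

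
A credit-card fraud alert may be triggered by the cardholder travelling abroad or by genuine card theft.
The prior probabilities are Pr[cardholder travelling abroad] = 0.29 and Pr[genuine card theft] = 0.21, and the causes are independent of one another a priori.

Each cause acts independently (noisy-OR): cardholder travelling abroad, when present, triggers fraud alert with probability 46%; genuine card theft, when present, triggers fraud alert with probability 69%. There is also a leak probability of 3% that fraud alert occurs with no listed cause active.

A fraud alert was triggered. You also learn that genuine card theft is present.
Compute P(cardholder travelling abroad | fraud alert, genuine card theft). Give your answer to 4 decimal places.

Under noisy-OR, P(fraud alert | causes) = 1 − (1−0.03)·∏(1−qᵢ) over the active causes.
P(fraud alert | genuine card theft) = 0.6993*0.71 + 0.837622*0.29 = 0.496503 + 0.242910 = 0.739413
The cardholder travelling abroad-present share is 0.837622*0.29 = 0.242910.
So P(cardholder travelling abroad | fraud alert, genuine card theft) = 0.242910/0.739413 ≈ 0.3285.

P(cardholder travelling abroad | fraud alert, genuine card theft) ≈ 0.3285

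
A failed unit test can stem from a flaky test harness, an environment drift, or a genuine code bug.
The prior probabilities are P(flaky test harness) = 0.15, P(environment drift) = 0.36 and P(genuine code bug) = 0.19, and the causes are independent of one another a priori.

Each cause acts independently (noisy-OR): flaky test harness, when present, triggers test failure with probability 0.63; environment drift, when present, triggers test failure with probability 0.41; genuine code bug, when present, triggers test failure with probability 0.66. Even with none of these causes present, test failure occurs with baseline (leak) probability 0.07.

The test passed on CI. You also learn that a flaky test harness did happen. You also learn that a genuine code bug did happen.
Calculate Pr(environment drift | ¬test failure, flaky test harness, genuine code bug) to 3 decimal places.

Pr(environment drift | ¬test failure, flaky test harness, genuine code bug) ≈ 0.249

Under noisy-OR, P(test failure | causes) = 1 − (1−0.07)·∏(1−qᵢ) over the active causes.
By total probability over both values of environment drift:
  P(¬test failure | flaky test harness, genuine code bug) = 0.116994*0.64 + 0.069026*0.36
        = 0.074876 + 0.024849 = 0.099725
Keeping only the environment drift-present terms gives 0.024849, so
  P(environment drift | ¬test failure, flaky test harness, genuine code bug) = 0.024849 / 0.099725 ≈ 0.249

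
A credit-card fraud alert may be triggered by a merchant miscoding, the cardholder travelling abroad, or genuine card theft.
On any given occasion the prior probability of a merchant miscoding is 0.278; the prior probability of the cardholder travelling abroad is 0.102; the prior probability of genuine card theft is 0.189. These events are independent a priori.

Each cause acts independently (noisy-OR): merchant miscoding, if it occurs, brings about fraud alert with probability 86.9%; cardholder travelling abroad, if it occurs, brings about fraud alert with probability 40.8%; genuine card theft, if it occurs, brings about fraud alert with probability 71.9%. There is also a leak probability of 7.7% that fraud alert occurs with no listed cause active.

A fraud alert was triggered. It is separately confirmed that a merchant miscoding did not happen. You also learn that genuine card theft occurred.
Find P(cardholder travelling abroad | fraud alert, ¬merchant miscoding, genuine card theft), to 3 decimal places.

Under noisy-OR, P(fraud alert | causes) = 1 − (1−0.077)·∏(1−qᵢ) over the active causes.
P(fraud alert | ¬merchant miscoding, genuine card theft) = 0.740637·0.898 + 0.846457·0.102 = 0.665092 + 0.086339 = 0.751431
Restricting to configurations with cardholder travelling abroad present: 0.846457·0.102 = 0.086339.
Hence the posterior is 0.086339/0.751431 ≈ 0.115.

P(cardholder travelling abroad | fraud alert, ¬merchant miscoding, genuine card theft) ≈ 0.115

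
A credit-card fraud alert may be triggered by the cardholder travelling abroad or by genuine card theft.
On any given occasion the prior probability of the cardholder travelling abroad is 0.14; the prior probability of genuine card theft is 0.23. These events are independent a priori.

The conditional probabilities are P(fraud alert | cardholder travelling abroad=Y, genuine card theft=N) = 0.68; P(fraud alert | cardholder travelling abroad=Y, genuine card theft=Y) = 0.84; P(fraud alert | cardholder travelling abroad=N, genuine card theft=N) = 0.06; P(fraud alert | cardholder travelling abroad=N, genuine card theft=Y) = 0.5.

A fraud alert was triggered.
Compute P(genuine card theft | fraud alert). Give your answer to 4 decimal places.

P(fraud alert) = 0.06*0.86*0.77 + 0.5*0.86*0.23 + 0.68*0.14*0.77 + 0.84*0.14*0.23 = 0.039732 + 0.098900 + 0.073304 + 0.027048 = 0.238984
Restricting to configurations with genuine card theft present: 0.098900 + 0.027048 = 0.125948.
So P(genuine card theft | fraud alert) = 0.125948/0.238984 ≈ 0.5270.

P(genuine card theft | fraud alert) ≈ 0.5270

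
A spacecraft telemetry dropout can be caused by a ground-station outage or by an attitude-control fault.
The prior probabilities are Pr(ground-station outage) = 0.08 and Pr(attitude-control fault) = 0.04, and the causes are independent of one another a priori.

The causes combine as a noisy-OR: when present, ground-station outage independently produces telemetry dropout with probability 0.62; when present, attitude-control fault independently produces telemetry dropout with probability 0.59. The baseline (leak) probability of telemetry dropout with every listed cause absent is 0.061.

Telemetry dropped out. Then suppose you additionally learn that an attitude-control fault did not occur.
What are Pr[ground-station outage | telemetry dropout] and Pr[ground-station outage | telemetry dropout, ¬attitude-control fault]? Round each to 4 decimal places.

Pr[ground-station outage | telemetry dropout] ≈ 0.4052; Pr[ground-station outage | telemetry dropout, ¬attitude-control fault] ≈ 0.4783

Under noisy-OR, P(telemetry dropout | causes) = 1 − (1−0.061)·∏(1−qᵢ) over the active causes.
Numerator (weight on configurations with ground-station outage): 0.049396 + 0.002732 = 0.052128
The normalizing constant is 0.061×0.92×0.96 + 0.61501×0.92×0.04 + 0.64318×0.08×0.96 + 0.853704×0.08×0.04 = 0.128635
P(ground-station outage | telemetry dropout) = 0.052128/0.128635 ≈ 0.4052

Now condition on the additional information:
By total probability over both values of ground-station outage:
  P(telemetry dropout | ¬attitude-control fault) = 0.061×0.92 + 0.64318×0.08
        = 0.056120 + 0.051454 = 0.107574
The terms with ground-station outage present sum to 0.051454, so
  P(ground-station outage | telemetry dropout, ¬attitude-control fault) = 0.051454 / 0.107574 ≈ 0.4783
With attitude-control fault excluded, ground-station outage must carry more of the explanatory weight for the telemetry dropout.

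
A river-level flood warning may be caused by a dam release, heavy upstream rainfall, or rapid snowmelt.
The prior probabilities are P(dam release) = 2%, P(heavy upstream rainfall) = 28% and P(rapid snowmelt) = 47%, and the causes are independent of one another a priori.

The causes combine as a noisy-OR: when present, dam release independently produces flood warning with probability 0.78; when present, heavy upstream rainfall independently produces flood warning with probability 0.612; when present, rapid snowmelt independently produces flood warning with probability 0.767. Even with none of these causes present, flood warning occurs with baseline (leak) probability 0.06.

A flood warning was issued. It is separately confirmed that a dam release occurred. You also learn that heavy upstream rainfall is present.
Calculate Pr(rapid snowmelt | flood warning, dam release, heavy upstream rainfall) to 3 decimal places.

Pr(rapid snowmelt | flood warning, dam release, heavy upstream rainfall) ≈ 0.486

Under noisy-OR, P(flood warning | causes) = 1 − (1−0.06)·∏(1−qᵢ) over the active causes.
Weight on rapid snowmelt=true, given the evidence: 0.981304×0.47 = 0.461213
Denominator P(flood warning | dam release, heavy upstream rainfall): 0.919762×0.53 + 0.981304×0.47 = 0.948687
P(rapid snowmelt | flood warning, dam release, heavy upstream rainfall) = 0.461213/0.948687 ≈ 0.486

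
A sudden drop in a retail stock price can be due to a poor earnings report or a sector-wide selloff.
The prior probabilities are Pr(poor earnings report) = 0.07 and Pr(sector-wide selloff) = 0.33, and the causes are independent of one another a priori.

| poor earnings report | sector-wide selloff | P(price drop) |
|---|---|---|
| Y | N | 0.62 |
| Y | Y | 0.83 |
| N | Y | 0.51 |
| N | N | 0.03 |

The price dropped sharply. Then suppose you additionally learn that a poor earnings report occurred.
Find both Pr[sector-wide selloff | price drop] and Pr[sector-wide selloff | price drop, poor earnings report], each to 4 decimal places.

For the numerator, keep only sector-wide selloff=true terms: 0.156519 + 0.019173 = 0.175692
The normalizing constant is 0.03*0.93*0.67 + 0.51*0.93*0.33 + 0.62*0.07*0.67 + 0.83*0.07*0.33 = 0.223463
P(sector-wide selloff | price drop) = 0.175692/0.223463 ≈ 0.7862

With the extra evidence:
Weight on sector-wide selloff=true, given the evidence: 0.83×0.33 = 0.273900
Normalizer over all consistent configurations: 0.62×0.67 + 0.83×0.33 = 0.689300
Posterior = 0.273900 / 0.689300 ≈ 0.3974
The drop from 0.7862 to 0.3974 is the explaining-away (discounting) effect.

Pr[sector-wide selloff | price drop] ≈ 0.7862; Pr[sector-wide selloff | price drop, poor earnings report] ≈ 0.3974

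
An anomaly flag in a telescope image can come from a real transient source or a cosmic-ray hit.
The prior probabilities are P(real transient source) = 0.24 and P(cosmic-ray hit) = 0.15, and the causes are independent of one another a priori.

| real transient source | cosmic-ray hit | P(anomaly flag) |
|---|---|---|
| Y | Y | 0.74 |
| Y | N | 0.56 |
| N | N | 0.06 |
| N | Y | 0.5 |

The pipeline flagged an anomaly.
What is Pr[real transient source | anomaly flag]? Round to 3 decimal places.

Enumerate the 4 (real transient source, cosmic-ray hit) configurations and weight by the priors:
  P(anomaly flag) = 0.06*0.76*0.85 + 0.5*0.76*0.15 + 0.56*0.24*0.85 + 0.74*0.24*0.15
        = 0.038760 + 0.057000 + 0.114240 + 0.026640 = 0.236640
Configurations with real transient source contribute 0.140880, so
  P(real transient source | anomaly flag) = 0.140880 / 0.236640 ≈ 0.595

Pr[real transient source | anomaly flag] ≈ 0.595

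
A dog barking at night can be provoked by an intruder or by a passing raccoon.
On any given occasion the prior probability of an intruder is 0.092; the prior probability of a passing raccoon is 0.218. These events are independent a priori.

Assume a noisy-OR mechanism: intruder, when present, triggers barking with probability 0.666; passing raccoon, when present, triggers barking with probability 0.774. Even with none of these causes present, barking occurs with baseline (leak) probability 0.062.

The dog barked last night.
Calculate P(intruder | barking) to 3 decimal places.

Under noisy-OR, P(barking | causes) = 1 − (1−0.062)·∏(1−qᵢ) over the active causes.
Enumerate the 4 (intruder, passing raccoon) configurations and weight by the priors:
  P(barking) = 0.062×0.908×0.782 + 0.788012×0.908×0.218 + 0.686708×0.092×0.782 + 0.929196×0.092×0.218
        = 0.044023 + 0.155982 + 0.049405 + 0.018636 = 0.268046
The terms with intruder present sum to 0.068041, so
  P(intruder | barking) = 0.068041 / 0.268046 ≈ 0.254

P(intruder | barking) ≈ 0.254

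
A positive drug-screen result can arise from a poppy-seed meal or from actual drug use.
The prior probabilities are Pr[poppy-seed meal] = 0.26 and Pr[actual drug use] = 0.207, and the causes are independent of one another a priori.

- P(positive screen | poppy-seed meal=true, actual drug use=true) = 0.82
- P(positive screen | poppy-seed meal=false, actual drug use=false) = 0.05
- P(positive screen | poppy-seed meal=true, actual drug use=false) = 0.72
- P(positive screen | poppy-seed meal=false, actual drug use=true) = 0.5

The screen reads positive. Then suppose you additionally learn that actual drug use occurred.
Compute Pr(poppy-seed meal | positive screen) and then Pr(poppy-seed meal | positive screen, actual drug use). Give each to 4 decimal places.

Weight on poppy-seed meal=true, given the evidence: 0.148450 + 0.044132 = 0.192582
Normalizer over all consistent configurations: 0.05*0.74*0.793 + 0.5*0.74*0.207 + 0.72*0.26*0.793 + 0.82*0.26*0.207 = 0.298513
P(poppy-seed meal | positive screen) = 0.192582/0.298513 ≈ 0.6451

Now condition on the additional information:
For the numerator, keep only poppy-seed meal=true terms: 0.82*0.26 = 0.213200
The normalizing constant is 0.5*0.74 + 0.82*0.26 = 0.583200
P(poppy-seed meal | positive screen, actual drug use) = 0.213200/0.583200 ≈ 0.3656

Pr(poppy-seed meal | positive screen) ≈ 0.6451; Pr(poppy-seed meal | positive screen, actual drug use) ≈ 0.3656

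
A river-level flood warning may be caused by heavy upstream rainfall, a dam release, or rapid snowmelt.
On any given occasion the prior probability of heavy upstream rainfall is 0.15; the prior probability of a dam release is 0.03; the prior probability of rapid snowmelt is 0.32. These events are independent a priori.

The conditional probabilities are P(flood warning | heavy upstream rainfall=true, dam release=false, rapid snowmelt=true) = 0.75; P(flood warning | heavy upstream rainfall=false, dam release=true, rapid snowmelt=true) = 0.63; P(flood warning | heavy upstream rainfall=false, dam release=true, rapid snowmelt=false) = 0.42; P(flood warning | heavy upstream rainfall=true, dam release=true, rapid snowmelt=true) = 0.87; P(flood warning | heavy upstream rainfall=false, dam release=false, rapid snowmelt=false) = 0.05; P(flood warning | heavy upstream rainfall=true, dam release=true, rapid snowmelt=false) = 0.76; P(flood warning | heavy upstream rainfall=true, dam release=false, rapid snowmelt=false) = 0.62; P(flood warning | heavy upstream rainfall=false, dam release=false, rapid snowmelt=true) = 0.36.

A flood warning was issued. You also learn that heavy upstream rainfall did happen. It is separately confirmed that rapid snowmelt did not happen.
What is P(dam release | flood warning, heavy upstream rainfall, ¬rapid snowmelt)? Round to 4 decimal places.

P(dam release | flood warning, heavy upstream rainfall, ¬rapid snowmelt) ≈ 0.0365

Weight on dam release=true, given the evidence: 0.76×0.03 = 0.022800
Denominator P(flood warning | heavy upstream rainfall, ¬rapid snowmelt): 0.62×0.97 + 0.76×0.03 = 0.624200
P(dam release | flood warning, heavy upstream rainfall, ¬rapid snowmelt) = 0.022800/0.624200 ≈ 0.0365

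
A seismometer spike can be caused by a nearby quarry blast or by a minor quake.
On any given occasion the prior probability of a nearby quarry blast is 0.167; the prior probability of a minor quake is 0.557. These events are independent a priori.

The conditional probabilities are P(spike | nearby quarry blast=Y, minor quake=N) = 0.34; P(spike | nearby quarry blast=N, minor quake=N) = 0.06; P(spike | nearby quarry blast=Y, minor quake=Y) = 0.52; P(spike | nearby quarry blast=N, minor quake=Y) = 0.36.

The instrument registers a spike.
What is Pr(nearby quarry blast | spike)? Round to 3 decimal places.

For the numerator, keep only nearby quarry blast=true terms: 0.025154 + 0.048370 = 0.073524
The normalizing constant is 0.06×0.833×0.443 + 0.36×0.833×0.557 + 0.34×0.167×0.443 + 0.52×0.167×0.557 = 0.262698
Posterior = 0.073524 / 0.262698 ≈ 0.280

Pr(nearby quarry blast | spike) ≈ 0.280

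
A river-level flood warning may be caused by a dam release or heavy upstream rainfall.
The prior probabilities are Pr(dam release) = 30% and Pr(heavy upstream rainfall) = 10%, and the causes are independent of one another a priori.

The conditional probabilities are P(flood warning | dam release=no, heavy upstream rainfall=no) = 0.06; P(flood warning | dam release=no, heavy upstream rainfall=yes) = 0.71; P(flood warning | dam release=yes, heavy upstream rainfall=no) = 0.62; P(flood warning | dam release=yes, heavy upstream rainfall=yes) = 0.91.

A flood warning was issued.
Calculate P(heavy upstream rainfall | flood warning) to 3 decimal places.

P(heavy upstream rainfall | flood warning) ≈ 0.273

P(flood warning) = 0.06×0.7×0.9 + 0.71×0.7×0.1 + 0.62×0.3×0.9 + 0.91×0.3×0.1 = 0.037800 + 0.049700 + 0.167400 + 0.027300 = 0.282200
Of this, 0.077000 comes from 0.049700 + 0.027300 (the heavy upstream rainfall=true cases).
P(heavy upstream rainfall | flood warning) = 0.077000 / 0.282200 ≈ 0.273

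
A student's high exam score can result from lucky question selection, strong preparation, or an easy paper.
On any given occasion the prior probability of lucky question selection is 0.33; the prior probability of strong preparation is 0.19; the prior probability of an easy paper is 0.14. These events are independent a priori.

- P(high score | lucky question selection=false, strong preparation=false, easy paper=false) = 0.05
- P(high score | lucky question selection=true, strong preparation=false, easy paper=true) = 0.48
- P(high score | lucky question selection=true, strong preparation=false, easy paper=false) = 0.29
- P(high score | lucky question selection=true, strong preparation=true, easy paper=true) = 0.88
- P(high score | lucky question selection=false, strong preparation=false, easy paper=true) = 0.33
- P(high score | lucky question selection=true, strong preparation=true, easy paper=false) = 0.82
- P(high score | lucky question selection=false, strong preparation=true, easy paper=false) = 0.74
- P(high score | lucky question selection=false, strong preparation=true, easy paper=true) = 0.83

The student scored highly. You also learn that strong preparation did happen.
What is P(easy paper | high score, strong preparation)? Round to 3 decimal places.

By total probability over the 4 (lucky question selection, easy paper) configurations:
  P(high score | strong preparation) = 0.74×0.67×0.86 + 0.83×0.67×0.14 + 0.82×0.33×0.86 + 0.88×0.33×0.14
        = 0.426388 + 0.077854 + 0.232716 + 0.040656 = 0.777614
The terms with easy paper present sum to 0.118510, so
  P(easy paper | high score, strong preparation) = 0.118510 / 0.777614 ≈ 0.152

P(easy paper | high score, strong preparation) ≈ 0.152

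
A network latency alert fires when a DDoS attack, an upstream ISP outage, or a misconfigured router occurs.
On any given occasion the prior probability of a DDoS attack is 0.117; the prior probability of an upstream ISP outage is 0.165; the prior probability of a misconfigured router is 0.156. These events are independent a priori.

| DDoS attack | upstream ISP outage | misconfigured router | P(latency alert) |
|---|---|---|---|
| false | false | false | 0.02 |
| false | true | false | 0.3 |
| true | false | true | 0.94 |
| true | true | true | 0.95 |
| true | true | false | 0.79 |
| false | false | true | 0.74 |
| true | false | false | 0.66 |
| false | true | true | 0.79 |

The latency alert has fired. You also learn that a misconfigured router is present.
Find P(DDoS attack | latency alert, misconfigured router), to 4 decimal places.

P(latency alert | misconfigured router) = 0.74·0.883·0.835 + 0.79·0.883·0.165 + 0.94·0.117·0.835 + 0.95·0.117·0.165 = 0.545606 + 0.115099 + 0.091833 + 0.018340 = 0.770878
Of this, 0.110173 comes from 0.091833 + 0.018340 (the DDoS attack=true cases).
So P(DDoS attack | latency alert, misconfigured router) = 0.110173/0.770878 ≈ 0.1429.

P(DDoS attack | latency alert, misconfigured router) ≈ 0.1429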